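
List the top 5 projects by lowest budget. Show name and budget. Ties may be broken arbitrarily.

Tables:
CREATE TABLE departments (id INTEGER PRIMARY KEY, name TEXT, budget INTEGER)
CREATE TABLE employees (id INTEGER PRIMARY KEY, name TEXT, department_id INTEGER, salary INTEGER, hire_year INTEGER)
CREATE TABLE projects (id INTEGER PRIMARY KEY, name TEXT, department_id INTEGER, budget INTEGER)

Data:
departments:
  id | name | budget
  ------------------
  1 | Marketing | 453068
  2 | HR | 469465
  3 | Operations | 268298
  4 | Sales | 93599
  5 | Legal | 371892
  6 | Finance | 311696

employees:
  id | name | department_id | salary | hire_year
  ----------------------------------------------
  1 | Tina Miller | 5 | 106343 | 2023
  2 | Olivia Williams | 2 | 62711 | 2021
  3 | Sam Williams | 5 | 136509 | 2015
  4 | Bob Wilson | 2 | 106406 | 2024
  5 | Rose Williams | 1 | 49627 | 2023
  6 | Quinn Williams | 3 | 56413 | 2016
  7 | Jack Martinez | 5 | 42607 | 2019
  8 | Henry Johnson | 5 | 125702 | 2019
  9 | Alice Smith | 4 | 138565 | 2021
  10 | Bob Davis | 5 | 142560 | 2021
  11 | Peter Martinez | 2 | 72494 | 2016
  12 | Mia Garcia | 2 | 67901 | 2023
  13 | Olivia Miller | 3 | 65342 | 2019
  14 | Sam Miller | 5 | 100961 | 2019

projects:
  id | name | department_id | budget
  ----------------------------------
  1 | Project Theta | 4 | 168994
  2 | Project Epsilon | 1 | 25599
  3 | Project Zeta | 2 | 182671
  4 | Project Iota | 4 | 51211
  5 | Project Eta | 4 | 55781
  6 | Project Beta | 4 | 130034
SELECT name, budget FROM projects ORDER BY budget ASC LIMIT 5

Execution result:
name | budget
Project Epsilon | 25599
Project Iota | 51211
Project Eta | 55781
Project Beta | 130034
Project Theta | 168994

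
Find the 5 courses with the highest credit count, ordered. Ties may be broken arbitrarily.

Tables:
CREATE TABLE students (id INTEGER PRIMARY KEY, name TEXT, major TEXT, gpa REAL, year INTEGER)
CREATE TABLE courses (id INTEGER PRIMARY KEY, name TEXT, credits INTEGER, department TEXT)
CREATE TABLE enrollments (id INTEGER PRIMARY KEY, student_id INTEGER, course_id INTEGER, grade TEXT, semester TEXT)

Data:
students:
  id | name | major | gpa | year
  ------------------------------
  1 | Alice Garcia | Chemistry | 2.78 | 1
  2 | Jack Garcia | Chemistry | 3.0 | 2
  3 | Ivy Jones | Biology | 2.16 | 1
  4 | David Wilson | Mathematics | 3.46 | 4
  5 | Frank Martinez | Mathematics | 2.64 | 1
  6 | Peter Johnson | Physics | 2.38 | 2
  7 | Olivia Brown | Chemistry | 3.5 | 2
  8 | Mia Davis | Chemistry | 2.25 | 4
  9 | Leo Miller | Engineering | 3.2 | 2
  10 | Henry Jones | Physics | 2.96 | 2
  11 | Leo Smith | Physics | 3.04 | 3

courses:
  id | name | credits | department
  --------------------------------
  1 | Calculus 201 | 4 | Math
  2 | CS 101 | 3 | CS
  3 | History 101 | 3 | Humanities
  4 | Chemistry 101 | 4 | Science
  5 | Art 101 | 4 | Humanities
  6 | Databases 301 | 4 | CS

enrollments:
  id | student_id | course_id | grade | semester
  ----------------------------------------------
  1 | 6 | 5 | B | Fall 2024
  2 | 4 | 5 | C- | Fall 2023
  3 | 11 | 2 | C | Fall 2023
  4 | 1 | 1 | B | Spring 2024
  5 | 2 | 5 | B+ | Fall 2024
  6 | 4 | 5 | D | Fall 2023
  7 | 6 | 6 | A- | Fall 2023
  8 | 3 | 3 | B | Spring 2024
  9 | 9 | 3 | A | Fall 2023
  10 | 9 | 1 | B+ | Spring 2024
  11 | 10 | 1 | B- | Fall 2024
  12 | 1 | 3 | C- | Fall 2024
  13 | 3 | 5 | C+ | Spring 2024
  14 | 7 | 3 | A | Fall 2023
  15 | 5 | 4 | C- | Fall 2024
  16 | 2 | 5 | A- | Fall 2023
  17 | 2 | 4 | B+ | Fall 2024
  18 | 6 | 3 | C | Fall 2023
SELECT name, credits FROM courses ORDER BY credits DESC LIMIT 5

Execution result:
name | credits
Calculus 201 | 4
Chemistry 101 | 4
Art 101 | 4
Databases 301 | 4
CS 101 | 3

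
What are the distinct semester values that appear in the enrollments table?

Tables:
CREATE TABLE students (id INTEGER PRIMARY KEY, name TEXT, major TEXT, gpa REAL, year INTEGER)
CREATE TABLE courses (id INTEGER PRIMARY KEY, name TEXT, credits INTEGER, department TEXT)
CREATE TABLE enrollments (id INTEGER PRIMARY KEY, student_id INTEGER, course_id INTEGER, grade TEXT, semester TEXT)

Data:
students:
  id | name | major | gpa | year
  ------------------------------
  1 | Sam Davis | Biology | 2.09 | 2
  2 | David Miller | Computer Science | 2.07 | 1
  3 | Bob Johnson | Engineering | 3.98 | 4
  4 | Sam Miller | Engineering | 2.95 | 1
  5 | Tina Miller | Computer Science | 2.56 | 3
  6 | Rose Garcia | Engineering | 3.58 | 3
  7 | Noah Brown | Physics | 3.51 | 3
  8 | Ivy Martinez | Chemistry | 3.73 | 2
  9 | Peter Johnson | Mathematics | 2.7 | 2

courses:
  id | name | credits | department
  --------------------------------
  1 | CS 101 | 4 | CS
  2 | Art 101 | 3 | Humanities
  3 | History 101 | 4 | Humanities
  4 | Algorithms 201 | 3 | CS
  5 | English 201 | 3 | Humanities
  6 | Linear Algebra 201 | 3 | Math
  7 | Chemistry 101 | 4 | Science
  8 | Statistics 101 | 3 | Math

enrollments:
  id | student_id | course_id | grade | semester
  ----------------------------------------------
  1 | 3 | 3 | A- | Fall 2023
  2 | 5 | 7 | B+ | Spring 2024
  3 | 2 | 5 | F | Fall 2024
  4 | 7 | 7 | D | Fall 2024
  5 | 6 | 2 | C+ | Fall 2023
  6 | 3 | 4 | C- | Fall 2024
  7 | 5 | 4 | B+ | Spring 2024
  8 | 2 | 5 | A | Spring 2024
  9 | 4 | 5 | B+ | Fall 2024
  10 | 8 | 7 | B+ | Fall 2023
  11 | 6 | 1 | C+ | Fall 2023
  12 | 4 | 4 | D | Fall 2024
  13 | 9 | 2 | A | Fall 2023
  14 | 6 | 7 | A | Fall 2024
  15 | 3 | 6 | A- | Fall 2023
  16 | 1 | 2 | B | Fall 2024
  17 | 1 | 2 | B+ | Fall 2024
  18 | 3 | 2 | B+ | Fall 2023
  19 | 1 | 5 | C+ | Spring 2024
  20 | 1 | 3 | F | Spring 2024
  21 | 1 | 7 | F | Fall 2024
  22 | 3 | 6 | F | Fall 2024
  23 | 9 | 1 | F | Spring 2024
SELECT DISTINCT semester FROM enrollments

Execution result:
semester
Fall 2023
Spring 2024
Fall 2024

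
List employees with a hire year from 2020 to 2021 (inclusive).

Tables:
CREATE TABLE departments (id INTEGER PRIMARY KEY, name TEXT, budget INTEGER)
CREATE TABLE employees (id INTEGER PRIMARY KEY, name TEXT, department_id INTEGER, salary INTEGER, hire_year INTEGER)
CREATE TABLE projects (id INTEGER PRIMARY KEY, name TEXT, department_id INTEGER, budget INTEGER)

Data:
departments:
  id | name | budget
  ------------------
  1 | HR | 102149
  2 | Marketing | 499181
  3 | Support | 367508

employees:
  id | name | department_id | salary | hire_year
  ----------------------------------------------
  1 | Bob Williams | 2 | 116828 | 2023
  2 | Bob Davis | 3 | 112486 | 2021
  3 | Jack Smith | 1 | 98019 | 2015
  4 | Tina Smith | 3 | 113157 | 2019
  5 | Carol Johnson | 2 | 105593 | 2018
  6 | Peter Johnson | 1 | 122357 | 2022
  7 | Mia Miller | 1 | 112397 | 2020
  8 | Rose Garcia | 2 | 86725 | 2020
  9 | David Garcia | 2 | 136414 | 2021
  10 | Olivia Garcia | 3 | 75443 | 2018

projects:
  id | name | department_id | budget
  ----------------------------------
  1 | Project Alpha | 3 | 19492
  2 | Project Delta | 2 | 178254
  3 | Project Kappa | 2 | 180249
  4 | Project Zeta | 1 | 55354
SELECT name, hire_year FROM employees WHERE hire_year BETWEEN 2020 AND 2021

Execution result:
name | hire_year
Bob Davis | 2021
Mia Miller | 2020
Rose Garcia | 2020
David Garcia | 2021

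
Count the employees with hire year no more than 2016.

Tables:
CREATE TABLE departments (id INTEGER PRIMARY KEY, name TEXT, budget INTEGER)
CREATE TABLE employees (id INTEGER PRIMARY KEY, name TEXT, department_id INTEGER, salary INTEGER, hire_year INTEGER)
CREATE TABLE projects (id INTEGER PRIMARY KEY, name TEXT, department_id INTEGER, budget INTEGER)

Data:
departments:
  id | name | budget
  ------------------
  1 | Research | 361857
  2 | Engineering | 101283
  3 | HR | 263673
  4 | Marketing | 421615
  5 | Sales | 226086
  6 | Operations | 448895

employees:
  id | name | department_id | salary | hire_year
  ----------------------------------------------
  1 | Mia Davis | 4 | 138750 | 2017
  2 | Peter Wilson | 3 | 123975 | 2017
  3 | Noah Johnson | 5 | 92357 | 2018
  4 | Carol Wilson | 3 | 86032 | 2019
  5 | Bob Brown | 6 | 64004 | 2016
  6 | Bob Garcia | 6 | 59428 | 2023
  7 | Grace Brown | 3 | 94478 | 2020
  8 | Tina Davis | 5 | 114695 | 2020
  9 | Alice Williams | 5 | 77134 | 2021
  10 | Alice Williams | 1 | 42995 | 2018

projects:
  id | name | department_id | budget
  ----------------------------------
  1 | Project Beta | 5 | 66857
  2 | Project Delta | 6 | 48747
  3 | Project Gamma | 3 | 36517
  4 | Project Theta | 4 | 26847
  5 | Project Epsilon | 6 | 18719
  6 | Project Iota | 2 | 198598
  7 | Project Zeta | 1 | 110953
SELECT COUNT(*) FROM employees WHERE hire_year <= 2016

Execution result:
1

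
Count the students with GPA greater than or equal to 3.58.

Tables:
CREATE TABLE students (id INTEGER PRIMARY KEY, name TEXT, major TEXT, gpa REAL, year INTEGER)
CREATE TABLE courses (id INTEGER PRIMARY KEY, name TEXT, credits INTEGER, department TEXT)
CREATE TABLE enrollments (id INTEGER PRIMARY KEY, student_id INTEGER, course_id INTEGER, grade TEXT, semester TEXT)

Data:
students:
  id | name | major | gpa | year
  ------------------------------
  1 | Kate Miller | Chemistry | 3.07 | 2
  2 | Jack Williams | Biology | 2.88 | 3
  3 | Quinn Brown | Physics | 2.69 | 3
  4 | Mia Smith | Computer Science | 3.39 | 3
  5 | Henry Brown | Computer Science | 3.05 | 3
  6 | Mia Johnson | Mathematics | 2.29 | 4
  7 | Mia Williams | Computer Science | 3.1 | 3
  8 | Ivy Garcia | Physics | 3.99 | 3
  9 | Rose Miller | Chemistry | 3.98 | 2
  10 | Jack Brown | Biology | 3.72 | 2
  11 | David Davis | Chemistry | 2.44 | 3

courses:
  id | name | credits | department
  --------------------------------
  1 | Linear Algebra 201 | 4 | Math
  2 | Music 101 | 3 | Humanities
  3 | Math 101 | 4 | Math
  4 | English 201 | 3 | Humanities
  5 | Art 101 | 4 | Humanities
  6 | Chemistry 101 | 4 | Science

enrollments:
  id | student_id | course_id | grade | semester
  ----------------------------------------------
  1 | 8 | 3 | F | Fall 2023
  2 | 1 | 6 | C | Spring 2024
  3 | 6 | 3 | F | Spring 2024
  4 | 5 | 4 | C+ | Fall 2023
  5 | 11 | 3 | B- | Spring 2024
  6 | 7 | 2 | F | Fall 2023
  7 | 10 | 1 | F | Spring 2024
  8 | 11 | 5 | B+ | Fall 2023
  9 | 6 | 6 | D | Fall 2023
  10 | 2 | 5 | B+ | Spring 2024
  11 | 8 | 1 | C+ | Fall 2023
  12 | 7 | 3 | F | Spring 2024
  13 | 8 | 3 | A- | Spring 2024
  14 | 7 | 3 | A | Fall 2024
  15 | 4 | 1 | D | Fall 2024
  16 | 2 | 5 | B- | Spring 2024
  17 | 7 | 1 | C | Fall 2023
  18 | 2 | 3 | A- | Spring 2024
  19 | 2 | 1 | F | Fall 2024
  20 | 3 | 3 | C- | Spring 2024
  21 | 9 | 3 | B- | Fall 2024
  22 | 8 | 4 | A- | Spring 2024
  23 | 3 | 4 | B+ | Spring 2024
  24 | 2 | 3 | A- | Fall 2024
SELECT COUNT(*) FROM students WHERE gpa >= 3.58

Execution result:
3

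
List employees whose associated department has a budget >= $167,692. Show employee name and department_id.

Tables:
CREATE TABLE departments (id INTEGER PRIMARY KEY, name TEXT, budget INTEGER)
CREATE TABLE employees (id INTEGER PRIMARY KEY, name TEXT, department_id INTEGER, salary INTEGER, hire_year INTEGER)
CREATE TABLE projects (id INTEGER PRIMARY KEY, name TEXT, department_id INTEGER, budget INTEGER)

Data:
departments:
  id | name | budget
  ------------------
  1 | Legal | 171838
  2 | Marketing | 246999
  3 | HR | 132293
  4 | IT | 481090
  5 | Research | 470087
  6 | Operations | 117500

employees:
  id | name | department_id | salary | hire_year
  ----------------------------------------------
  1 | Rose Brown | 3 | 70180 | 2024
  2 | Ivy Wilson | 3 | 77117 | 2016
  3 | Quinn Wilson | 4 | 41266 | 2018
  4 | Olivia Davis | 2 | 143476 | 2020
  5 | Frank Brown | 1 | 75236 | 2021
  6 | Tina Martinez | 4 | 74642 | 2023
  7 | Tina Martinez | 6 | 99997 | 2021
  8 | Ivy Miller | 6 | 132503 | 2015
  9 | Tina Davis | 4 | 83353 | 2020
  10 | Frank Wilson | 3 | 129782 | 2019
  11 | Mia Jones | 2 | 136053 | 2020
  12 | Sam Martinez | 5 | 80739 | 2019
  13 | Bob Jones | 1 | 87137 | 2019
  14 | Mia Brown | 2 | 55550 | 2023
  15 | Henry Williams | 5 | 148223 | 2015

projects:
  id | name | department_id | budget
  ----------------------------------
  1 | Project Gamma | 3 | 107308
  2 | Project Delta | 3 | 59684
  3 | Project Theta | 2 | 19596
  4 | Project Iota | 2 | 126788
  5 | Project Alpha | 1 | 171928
SELECT name, department_id FROM employees WHERE department_id IN (SELECT id FROM departments WHERE budget >= 167692)

Execution result:
name | department_id
Quinn Wilson | 4
Olivia Davis | 2
Frank Brown | 1
Tina Martinez | 4
Tina Davis | 4
Mia Jones | 2
Sam Martinez | 5
Bob Jones | 1
Mia Brown | 2
Henry Williams | 5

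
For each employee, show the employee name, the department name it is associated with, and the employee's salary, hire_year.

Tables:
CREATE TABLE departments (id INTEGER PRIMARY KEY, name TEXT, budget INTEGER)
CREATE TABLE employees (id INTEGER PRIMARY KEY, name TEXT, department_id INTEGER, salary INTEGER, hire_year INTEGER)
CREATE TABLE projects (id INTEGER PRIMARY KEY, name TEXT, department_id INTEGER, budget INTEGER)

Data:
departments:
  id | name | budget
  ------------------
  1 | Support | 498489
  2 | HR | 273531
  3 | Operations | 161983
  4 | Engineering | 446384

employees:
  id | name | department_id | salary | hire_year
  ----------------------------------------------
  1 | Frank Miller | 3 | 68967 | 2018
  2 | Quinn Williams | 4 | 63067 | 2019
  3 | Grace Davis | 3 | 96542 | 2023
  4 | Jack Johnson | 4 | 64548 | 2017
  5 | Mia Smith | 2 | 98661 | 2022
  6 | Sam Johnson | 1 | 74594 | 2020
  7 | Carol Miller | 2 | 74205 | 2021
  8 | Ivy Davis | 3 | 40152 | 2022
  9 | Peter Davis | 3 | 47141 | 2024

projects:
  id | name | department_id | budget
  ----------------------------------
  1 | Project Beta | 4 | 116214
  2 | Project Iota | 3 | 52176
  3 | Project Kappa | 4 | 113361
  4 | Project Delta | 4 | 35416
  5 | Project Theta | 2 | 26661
SELECT c.name, p.name AS department, c.salary, c.hire_year FROM employees c JOIN departments p ON c.department_id = p.id

Execution result:
name | department | salary | hire_year
Frank Miller | Operations | 68967 | 2018
Quinn Williams | Engineering | 63067 | 2019
Grace Davis | Operations | 96542 | 2023
Jack Johnson | Engineering | 64548 | 2017
Mia Smith | HR | 98661 | 2022
Sam Johnson | Support | 74594 | 2020
Carol Miller | HR | 74205 | 2021
Ivy Davis | Operations | 40152 | 2022
Peter Davis | Operations | 47141 | 2024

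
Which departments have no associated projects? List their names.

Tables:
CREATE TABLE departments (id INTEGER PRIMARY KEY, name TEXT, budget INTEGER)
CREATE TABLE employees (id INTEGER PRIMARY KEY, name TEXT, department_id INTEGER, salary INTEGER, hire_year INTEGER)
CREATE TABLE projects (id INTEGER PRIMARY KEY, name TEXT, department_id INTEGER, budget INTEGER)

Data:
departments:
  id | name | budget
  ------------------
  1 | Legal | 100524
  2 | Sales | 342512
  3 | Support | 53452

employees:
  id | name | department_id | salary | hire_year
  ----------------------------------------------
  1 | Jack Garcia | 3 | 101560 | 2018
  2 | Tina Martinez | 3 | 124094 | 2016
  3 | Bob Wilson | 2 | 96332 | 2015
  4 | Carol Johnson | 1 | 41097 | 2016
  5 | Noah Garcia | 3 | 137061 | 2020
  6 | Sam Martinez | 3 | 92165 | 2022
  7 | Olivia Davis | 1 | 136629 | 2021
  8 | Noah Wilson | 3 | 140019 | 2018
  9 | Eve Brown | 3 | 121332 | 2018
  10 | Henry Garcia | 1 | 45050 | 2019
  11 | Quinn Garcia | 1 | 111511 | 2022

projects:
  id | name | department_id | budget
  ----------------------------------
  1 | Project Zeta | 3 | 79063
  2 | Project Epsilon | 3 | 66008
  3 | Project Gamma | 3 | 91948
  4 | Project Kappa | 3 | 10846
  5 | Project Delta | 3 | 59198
SELECT p.name FROM departments p LEFT JOIN projects c ON c.department_id = p.id WHERE c.id IS NULL

Execution result:
name
Legal
Sales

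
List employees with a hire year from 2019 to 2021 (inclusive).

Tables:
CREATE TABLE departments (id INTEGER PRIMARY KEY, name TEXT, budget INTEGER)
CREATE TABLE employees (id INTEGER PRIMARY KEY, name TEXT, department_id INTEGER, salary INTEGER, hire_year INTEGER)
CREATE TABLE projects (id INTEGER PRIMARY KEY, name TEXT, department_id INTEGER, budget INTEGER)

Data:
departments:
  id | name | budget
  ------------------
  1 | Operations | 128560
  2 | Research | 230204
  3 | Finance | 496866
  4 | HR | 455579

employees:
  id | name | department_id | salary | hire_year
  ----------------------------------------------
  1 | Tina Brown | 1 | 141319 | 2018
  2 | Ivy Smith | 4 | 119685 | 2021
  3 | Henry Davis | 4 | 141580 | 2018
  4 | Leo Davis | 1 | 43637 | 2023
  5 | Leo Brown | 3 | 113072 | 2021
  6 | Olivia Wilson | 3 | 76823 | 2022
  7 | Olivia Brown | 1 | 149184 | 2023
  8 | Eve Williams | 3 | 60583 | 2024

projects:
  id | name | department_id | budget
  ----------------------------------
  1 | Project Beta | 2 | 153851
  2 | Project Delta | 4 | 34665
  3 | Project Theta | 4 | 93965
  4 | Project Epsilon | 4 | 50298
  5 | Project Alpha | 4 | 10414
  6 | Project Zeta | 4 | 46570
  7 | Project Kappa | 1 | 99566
SELECT name, hire_year FROM employees WHERE hire_year BETWEEN 2019 AND 2021

Execution result:
name | hire_year
Ivy Smith | 2021
Leo Brown | 2021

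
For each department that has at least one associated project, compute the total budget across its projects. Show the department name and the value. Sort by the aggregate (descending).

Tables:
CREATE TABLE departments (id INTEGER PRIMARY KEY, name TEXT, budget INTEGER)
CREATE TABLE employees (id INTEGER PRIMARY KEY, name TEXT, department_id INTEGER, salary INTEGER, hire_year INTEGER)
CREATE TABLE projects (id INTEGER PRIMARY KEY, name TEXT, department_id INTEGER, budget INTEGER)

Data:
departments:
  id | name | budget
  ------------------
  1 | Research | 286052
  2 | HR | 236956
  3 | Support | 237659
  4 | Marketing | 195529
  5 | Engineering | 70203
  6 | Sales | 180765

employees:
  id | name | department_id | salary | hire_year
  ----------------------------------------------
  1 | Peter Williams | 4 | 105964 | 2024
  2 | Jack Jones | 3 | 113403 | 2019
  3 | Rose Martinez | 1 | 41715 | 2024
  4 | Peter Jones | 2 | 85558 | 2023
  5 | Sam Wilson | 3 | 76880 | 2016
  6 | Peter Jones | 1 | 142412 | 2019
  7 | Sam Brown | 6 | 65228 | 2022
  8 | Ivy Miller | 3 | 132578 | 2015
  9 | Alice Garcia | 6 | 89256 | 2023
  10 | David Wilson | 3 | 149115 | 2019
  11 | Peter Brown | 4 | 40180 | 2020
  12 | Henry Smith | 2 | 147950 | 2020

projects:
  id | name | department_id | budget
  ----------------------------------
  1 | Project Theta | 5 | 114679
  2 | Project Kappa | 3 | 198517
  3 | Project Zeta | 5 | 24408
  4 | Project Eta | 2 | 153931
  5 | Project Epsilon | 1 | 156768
SELECT p.name, SUM(c.budget) AS sum_budget FROM projects c JOIN departments p ON c.department_id = p.id GROUP BY p.id, p.name ORDER BY sum_budget DESC

Execution result:
name | sum_budget
Support | 198517
Research | 156768
HR | 153931
Engineering | 139087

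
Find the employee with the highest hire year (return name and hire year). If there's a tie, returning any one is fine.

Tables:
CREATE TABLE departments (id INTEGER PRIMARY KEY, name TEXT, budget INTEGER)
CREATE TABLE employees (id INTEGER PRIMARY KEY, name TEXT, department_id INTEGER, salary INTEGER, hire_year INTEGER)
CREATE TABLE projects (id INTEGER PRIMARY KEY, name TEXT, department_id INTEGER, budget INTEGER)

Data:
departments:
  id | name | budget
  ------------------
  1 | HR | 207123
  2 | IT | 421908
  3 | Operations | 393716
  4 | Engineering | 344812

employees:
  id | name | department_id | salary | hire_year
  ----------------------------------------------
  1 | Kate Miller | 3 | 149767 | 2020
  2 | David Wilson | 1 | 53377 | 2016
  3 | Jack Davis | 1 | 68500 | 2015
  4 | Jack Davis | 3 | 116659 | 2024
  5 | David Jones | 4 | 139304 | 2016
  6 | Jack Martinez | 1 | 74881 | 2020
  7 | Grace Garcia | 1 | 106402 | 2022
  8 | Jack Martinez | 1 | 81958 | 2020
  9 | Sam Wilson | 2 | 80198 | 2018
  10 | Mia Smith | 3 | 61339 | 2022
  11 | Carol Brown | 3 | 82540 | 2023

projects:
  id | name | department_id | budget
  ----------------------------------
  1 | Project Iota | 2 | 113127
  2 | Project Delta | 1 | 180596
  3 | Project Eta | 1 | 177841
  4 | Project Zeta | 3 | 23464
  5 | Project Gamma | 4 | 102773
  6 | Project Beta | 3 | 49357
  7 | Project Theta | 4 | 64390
SELECT name, hire_year FROM employees ORDER BY hire_year DESC LIMIT 1

Execution result:
name | hire_year
Jack Davis | 2024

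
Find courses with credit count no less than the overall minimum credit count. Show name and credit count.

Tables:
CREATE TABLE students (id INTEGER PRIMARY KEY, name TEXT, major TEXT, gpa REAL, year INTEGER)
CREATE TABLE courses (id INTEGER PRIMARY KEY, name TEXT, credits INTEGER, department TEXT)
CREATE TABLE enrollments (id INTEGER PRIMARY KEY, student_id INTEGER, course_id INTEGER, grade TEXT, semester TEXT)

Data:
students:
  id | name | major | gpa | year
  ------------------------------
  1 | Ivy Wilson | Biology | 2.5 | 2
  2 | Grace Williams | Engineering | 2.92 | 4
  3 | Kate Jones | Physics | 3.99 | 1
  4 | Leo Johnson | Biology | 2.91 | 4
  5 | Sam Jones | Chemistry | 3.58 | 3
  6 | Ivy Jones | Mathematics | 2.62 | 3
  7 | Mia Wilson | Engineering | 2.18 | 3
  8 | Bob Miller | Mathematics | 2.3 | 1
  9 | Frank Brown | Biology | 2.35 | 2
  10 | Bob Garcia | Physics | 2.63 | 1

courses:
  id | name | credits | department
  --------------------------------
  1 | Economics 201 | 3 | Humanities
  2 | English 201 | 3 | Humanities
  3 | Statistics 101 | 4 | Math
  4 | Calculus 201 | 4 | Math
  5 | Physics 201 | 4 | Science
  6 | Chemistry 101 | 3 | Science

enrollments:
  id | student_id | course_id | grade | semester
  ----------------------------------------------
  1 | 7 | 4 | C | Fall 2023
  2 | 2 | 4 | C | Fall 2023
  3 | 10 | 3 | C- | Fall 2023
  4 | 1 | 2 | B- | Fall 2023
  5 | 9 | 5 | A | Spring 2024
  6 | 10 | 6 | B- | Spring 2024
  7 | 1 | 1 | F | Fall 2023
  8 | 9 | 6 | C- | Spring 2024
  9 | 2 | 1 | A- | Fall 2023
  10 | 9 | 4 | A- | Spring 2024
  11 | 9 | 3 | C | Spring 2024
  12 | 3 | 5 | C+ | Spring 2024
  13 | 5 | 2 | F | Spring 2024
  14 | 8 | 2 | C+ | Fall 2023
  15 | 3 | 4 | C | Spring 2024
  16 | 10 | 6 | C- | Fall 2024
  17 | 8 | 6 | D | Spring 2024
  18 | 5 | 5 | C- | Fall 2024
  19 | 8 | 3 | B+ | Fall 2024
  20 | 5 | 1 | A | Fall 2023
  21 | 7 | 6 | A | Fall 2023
SELECT name, credits FROM courses WHERE credits >= (SELECT MIN(credits) FROM courses)

Execution result:
name | credits
Economics 201 | 3
English 201 | 3
Statistics 101 | 4
Calculus 201 | 4
Physics 201 | 4
Chemistry 101 | 3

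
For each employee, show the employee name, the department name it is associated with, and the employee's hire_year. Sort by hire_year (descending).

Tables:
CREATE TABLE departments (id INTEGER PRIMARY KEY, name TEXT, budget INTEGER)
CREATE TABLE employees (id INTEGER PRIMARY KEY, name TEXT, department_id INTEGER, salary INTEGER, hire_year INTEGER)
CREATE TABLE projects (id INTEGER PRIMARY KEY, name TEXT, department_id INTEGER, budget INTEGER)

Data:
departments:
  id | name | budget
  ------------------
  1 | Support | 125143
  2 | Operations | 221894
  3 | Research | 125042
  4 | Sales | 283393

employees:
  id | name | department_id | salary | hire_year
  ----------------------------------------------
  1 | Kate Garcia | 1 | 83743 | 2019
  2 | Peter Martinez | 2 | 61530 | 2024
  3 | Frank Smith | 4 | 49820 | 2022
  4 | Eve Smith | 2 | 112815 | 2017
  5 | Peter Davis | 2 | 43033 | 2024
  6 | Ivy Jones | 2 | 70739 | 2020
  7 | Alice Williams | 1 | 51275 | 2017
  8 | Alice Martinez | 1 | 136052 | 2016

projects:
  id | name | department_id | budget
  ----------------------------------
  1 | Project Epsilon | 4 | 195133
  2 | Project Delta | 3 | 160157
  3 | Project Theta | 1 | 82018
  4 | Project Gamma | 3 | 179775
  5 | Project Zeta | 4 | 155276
SELECT c.name, p.name AS department, c.hire_year FROM employees c JOIN departments p ON c.department_id = p.id ORDER BY c.hire_year DESC

Execution result:
name | department | hire_year
Peter Martinez | Operations | 2024
Peter Davis | Operations | 2024
Frank Smith | Sales | 2022
Ivy Jones | Operations | 2020
Kate Garcia | Support | 2019
Eve Smith | Operations | 2017
Alice Williams | Support | 2017
Alice Martinez | Support | 2016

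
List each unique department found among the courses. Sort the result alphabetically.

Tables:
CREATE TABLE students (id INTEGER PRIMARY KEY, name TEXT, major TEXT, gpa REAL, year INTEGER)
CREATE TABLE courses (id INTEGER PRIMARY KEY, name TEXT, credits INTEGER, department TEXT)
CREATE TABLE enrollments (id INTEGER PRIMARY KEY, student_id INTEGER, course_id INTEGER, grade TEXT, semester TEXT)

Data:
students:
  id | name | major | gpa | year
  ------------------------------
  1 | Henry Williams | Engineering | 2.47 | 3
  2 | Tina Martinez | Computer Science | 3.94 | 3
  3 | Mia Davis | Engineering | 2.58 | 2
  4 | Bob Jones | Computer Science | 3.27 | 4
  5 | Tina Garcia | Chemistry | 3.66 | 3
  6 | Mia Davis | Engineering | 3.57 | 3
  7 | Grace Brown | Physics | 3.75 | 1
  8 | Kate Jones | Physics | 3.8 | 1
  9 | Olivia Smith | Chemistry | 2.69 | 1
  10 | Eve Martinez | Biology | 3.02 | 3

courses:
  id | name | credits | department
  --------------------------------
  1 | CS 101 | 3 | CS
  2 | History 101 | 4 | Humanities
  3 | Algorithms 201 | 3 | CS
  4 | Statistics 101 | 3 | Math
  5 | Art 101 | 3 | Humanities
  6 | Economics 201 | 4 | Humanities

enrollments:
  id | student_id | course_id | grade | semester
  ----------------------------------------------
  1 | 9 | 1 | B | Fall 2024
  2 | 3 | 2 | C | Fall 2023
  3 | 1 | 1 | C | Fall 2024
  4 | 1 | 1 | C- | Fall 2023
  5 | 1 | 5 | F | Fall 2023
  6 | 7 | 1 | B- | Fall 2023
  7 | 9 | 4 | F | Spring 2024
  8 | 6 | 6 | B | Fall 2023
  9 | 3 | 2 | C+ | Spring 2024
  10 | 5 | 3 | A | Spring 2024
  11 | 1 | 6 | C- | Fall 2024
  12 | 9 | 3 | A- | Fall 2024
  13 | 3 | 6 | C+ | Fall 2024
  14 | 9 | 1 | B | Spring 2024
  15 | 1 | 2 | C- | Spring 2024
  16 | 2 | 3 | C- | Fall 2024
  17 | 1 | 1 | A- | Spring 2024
SELECT DISTINCT department FROM courses ORDER BY department

Execution result:
department
CS
Humanities
Math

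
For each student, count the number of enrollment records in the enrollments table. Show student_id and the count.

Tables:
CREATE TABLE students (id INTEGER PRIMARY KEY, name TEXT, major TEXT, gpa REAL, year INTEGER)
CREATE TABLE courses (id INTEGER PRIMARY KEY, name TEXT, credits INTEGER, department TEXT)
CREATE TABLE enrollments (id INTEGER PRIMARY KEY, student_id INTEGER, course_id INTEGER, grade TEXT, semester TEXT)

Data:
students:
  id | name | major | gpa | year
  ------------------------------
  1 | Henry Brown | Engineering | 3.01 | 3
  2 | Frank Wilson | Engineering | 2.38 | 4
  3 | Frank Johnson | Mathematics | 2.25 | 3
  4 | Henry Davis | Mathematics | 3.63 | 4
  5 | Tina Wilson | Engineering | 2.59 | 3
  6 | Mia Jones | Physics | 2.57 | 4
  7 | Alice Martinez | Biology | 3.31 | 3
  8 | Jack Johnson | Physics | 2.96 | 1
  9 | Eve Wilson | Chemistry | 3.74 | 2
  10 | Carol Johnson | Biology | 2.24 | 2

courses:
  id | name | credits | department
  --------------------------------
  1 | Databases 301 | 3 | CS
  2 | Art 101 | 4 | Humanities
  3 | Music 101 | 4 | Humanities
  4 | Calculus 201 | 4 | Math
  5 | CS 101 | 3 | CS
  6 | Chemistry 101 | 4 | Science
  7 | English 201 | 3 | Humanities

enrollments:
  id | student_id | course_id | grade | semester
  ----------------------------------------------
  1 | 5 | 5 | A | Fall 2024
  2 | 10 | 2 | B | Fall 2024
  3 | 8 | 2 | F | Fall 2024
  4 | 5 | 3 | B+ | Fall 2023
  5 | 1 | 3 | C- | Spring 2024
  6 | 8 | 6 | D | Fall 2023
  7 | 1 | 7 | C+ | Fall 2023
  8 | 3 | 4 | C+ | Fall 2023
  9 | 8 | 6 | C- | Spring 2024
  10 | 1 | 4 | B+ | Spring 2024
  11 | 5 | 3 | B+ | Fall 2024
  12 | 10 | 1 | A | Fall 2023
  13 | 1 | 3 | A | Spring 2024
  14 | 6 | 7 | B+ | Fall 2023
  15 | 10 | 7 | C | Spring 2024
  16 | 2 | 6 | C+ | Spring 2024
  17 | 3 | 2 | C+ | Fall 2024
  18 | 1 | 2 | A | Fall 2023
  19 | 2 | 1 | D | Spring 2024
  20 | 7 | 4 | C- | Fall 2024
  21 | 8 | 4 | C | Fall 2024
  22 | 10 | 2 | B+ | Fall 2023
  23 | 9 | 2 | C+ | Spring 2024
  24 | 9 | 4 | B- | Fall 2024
SELECT student_id, COUNT(*) AS enrollment_count FROM enrollments GROUP BY student_id

Execution result:
student_id | enrollment_count
1 | 5
2 | 2
3 | 2
5 | 3
6 | 1
7 | 1
8 | 4
9 | 2
10 | 4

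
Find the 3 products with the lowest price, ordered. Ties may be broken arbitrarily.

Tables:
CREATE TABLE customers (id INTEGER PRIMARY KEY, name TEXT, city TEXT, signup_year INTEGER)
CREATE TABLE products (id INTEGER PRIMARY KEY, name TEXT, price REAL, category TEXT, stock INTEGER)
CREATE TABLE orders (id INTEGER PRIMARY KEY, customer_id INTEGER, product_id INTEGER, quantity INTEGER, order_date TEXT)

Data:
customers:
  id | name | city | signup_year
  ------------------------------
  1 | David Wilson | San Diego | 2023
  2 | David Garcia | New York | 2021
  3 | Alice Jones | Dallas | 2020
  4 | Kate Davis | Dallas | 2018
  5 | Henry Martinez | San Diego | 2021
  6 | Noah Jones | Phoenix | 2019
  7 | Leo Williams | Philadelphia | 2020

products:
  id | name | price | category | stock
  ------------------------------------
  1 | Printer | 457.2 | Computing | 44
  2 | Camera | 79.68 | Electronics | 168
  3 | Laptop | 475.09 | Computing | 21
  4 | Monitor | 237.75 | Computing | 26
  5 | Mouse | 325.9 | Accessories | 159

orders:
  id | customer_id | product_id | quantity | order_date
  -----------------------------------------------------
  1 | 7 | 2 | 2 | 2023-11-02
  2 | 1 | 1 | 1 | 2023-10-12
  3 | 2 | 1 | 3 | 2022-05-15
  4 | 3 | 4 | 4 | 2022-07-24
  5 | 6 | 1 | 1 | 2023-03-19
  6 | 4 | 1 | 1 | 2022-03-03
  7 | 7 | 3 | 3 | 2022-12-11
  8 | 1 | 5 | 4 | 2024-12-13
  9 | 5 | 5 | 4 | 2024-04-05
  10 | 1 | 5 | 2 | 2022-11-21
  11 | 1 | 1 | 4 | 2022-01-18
SELECT name, price FROM products ORDER BY price ASC LIMIT 3

Execution result:
name | price
Camera | 79.68
Monitor | 237.75
Mouse | 325.90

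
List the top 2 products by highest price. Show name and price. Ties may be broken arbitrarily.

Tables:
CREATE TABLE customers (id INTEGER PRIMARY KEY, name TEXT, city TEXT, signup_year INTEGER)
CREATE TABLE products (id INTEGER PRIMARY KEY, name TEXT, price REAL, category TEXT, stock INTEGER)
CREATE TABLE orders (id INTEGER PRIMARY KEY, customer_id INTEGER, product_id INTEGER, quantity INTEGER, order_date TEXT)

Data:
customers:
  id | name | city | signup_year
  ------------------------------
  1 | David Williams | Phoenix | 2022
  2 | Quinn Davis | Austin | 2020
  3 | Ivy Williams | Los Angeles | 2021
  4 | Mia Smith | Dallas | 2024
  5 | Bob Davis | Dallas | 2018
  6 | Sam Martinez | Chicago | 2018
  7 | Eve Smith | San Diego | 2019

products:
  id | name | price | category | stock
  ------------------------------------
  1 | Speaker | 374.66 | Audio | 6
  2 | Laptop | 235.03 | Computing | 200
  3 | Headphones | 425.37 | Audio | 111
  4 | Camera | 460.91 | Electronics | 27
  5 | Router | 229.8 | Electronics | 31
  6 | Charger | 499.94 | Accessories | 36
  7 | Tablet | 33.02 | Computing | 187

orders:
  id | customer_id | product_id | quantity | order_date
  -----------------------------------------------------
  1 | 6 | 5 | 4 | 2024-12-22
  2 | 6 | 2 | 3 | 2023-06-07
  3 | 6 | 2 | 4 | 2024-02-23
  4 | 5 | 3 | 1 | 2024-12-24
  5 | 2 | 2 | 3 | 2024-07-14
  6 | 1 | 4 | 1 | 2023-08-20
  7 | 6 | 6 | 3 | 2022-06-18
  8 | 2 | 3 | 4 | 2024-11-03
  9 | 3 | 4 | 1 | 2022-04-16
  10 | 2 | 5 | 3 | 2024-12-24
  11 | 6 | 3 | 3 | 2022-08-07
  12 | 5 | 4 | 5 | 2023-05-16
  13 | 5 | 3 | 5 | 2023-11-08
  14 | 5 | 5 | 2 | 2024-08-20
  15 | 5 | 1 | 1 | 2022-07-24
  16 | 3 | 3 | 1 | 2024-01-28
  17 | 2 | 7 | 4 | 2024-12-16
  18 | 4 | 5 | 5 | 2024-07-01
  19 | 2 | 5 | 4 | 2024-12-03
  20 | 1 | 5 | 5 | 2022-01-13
SELECT name, price FROM products ORDER BY price DESC LIMIT 2

Execution result:
name | price
Charger | 499.94
Camera | 460.91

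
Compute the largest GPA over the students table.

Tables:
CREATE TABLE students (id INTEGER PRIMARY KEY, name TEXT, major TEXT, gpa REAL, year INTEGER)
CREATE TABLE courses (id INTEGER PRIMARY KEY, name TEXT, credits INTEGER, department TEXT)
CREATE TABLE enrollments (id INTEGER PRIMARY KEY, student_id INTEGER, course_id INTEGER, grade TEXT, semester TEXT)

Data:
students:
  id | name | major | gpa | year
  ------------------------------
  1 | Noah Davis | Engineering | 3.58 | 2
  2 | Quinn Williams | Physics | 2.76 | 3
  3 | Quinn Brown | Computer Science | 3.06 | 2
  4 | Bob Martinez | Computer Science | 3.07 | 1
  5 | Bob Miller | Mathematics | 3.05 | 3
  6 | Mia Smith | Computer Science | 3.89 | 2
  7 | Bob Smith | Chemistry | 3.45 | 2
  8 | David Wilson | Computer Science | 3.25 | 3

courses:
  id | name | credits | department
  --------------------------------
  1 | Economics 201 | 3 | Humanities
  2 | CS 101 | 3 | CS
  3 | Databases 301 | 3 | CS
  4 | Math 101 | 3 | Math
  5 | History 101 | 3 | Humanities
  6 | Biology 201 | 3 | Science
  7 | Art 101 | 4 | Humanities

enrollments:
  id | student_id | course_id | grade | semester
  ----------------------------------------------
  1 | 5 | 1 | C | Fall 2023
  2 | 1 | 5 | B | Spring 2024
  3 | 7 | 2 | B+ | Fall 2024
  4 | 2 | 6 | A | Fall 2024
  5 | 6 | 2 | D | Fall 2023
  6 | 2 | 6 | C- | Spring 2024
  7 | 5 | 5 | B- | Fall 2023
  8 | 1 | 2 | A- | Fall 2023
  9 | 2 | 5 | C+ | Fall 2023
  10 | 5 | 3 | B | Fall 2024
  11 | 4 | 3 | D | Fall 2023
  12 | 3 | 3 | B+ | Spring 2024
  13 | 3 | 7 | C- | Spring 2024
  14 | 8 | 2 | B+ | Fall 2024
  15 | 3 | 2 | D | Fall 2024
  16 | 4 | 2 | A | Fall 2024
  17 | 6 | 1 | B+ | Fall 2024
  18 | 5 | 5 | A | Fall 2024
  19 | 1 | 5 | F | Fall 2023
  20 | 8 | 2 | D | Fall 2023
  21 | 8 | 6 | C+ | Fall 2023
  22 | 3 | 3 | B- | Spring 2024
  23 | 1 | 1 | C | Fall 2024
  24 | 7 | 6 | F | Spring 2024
SELECT MAX(gpa) FROM students

Execution result:
3.89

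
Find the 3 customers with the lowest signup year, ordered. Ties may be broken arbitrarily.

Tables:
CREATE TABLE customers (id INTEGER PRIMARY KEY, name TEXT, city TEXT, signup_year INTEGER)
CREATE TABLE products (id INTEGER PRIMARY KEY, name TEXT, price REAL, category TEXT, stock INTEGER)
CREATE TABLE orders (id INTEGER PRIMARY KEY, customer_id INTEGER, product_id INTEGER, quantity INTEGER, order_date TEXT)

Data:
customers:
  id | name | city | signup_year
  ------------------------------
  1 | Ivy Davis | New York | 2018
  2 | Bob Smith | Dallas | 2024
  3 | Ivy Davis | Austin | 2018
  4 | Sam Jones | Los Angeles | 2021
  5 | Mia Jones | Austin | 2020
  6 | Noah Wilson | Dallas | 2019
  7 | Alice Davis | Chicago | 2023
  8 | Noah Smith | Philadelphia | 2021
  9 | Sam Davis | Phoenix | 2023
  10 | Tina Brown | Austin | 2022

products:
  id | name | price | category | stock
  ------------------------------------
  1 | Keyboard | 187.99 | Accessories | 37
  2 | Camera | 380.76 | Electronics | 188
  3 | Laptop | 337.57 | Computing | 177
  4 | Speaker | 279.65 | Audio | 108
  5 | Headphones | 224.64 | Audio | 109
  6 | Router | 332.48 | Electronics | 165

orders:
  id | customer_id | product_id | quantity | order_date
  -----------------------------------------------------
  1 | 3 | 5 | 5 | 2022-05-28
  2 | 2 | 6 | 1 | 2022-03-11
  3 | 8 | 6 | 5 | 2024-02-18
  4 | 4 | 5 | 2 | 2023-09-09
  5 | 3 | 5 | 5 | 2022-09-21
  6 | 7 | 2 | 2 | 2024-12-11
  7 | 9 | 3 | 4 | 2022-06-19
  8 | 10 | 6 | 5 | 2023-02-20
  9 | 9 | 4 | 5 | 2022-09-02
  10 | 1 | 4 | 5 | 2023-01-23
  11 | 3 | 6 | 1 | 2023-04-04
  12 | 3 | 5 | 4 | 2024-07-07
SELECT name, signup_year FROM customers ORDER BY signup_year ASC LIMIT 3

Execution result:
name | signup_year
Ivy Davis | 2018
Ivy Davis | 2018
Noah Wilson | 2019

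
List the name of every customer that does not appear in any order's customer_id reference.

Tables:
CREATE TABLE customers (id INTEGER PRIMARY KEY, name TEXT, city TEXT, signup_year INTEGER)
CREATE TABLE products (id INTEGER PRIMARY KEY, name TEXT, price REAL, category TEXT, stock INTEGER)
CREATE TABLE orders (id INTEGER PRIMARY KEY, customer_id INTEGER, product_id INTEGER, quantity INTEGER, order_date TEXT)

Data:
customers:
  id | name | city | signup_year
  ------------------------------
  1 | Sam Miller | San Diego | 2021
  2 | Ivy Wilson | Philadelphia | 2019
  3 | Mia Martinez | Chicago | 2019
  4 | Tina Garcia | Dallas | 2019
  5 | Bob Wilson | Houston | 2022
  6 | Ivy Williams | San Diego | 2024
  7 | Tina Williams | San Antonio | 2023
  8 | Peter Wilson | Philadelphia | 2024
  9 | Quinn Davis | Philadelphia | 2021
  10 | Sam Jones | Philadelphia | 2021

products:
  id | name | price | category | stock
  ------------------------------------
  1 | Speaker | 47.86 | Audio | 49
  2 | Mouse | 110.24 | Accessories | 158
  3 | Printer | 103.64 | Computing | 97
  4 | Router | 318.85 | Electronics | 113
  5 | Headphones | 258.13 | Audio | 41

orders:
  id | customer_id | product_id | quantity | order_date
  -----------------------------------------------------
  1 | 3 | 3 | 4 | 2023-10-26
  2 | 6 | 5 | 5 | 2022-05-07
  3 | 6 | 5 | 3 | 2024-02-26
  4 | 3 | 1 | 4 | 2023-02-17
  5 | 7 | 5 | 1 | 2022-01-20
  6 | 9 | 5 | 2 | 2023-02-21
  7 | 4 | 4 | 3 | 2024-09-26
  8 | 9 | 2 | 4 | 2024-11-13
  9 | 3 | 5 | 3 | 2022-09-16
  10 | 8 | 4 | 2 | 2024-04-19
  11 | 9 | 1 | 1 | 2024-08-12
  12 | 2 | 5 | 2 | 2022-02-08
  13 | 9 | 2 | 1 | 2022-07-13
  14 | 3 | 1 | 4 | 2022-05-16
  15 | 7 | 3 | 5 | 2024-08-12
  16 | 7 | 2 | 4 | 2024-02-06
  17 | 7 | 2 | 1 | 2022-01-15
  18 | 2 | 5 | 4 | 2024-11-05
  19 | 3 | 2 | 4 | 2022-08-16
SELECT p.name FROM customers p LEFT JOIN orders c ON c.customer_id = p.id WHERE c.id IS NULL

Execution result:
name
Sam Miller
Bob Wilson
Sam Jones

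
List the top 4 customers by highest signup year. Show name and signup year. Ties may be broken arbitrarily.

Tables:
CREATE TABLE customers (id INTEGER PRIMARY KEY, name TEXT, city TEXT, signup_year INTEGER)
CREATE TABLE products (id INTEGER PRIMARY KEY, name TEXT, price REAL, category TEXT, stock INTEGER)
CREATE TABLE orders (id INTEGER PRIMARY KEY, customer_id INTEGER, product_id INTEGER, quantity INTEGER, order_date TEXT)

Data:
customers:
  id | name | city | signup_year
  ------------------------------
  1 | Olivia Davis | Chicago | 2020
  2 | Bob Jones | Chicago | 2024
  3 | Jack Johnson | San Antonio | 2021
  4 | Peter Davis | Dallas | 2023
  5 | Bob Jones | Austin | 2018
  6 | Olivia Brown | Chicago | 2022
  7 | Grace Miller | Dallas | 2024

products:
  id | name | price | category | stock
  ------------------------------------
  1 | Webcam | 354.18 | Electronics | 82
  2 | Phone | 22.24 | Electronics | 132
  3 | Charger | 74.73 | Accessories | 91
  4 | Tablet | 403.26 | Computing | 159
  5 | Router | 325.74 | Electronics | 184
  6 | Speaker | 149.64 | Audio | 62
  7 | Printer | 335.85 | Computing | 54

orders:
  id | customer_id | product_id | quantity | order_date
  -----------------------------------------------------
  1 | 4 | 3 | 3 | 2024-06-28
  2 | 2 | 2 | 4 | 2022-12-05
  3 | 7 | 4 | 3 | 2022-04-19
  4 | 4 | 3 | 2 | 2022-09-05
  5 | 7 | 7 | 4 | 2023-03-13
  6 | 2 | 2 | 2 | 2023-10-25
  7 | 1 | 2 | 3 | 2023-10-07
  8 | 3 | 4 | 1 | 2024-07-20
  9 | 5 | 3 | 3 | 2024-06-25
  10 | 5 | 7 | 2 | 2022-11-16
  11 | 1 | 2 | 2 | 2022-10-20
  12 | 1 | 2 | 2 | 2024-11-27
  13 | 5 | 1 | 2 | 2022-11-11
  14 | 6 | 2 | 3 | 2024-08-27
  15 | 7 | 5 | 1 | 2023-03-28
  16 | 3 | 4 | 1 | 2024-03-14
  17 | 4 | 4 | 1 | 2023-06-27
SELECT name, signup_year FROM customers ORDER BY signup_year DESC LIMIT 4

Execution result:
name | signup_year
Bob Jones | 2024
Grace Miller | 2024
Peter Davis | 2023
Olivia Brown | 2022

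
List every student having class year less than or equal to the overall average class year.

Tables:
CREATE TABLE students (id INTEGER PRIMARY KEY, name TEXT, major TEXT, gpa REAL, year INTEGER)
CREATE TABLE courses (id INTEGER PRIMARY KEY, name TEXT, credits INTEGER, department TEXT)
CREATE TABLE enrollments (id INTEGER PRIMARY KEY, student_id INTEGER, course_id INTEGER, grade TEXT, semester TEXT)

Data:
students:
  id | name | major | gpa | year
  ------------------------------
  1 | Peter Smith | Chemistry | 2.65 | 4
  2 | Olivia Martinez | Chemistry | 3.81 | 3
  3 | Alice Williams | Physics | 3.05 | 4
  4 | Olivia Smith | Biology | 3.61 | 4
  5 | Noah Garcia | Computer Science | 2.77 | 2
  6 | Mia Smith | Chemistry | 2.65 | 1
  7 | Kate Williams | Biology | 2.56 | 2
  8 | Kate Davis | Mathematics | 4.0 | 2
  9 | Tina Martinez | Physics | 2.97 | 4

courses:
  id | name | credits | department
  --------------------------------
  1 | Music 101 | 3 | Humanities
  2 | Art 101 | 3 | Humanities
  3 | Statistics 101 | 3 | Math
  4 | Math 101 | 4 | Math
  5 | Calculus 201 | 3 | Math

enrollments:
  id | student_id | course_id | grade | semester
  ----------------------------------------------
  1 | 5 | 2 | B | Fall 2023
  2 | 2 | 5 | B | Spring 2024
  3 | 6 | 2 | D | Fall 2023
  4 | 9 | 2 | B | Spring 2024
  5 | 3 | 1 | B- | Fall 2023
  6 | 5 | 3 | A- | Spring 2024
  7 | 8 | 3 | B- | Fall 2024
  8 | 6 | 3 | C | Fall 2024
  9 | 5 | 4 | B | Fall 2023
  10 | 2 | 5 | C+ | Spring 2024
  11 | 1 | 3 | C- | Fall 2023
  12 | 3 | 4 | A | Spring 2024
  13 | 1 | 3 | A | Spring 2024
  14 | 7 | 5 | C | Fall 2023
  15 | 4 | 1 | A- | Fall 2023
SELECT name, year FROM students WHERE year <= (SELECT AVG(year) FROM students)

Execution result:
name | year
Noah Garcia | 2
Mia Smith | 1
Kate Williams | 2
Kate Davis | 2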